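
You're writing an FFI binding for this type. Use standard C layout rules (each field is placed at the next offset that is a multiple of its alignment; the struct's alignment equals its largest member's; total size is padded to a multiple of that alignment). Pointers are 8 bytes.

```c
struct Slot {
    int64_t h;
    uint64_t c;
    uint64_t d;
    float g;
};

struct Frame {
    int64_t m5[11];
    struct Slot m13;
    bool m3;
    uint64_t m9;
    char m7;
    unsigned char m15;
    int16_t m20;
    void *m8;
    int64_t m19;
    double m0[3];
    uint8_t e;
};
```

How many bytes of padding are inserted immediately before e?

Slot: 0..8  h  (8B, 8-aligned); 8..16  c  (8B, 8-aligned); 16..24  d  (8B, 8-aligned); 24..28  g  (4B, 4-aligned); 28..32  -- tail padding (4B); sizeof = 32, alignof = 8
0..88  m5  (88B, 8-aligned)
88..120  m13  (32B, 8-aligned)
120..121  m3  (1B, 1-aligned)
121..128  -- padding (7B)
128..136  m9  (8B, 8-aligned)
136..137  m7  (1B, 1-aligned)
137..138  m15  (1B, 1-aligned)
138..140  m20  (2B, 2-aligned)
140..144  -- padding (4B)
144..152  m8  (8B, 8-aligned)
152..160  m19  (8B, 8-aligned)
160..184  m0  (24B, 8-aligned)
184..185  e  (1B, 1-aligned)

0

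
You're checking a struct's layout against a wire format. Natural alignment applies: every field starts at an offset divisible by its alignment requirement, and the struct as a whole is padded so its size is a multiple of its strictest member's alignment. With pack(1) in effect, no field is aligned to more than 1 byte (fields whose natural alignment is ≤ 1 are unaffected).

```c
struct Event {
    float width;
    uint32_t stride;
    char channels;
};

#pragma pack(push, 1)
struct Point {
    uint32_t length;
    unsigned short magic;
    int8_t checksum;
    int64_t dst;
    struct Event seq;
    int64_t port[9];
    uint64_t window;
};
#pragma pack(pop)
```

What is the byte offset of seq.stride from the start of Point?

19

Event: @0: width [4B, align 4] → 4; @4: stride [4B, align 4] → 8; @8: channels [1B, align 1] → 9; +3 tail pad (align 4); size 12, align 4
@0: length [4B, align 1] → 4
@4: magic [2B, align 1] → 6
@6: checksum [1B, align 1] → 7
@7: dst [8B, align 1] → 15
@15: seq [12B, align 1] → 27
within Event: stride at 4
15 + 4 = 19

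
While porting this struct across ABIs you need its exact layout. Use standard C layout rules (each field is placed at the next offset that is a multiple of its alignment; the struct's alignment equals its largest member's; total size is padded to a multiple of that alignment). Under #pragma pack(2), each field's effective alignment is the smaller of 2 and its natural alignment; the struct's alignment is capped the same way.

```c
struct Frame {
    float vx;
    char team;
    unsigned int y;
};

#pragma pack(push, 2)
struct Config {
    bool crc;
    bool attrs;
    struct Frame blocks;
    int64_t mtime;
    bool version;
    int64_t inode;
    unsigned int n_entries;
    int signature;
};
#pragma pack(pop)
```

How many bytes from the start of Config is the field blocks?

2

Frame: @0: vx [4B, align 4] → 4; @4: team [1B, align 1] → 5; +3 pad (align 4); @8: y [4B, align 4] → 12; size 12, align 4
@0: crc [1B, align 1] → 1
@1: attrs [1B, align 1] → 2
@2: blocks [12B, align 2] → 14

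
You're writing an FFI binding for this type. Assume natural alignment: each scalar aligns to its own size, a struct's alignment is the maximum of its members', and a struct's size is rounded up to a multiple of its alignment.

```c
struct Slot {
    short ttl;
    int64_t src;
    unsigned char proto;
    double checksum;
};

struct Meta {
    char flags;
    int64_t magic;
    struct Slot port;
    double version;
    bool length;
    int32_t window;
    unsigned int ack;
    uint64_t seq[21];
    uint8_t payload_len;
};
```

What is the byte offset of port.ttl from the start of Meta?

Slot: 0..2  ttl  (2B, 2-aligned); 2..8  -- padding (6B); 8..16  src  (8B, 8-aligned); 16..17  proto  (1B, 1-aligned); 17..24  -- padding (7B); 24..32  checksum  (8B, 8-aligned); sizeof = 32, alignof = 8
0..1  flags  (1B, 1-aligned)
1..8  -- padding (7B)
8..16  magic  (8B, 8-aligned)
16..48  port  (32B, 8-aligned)
within Slot: ttl at 0
16 + 0 = 16

16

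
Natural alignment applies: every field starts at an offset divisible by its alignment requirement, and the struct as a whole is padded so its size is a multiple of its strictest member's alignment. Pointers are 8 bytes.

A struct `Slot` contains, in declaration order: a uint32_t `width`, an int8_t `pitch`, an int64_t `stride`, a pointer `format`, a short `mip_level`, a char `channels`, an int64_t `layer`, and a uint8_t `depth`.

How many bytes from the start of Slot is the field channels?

26

0..4  width  (4B, 4-aligned)
4..5  pitch  (1B, 1-aligned)
5..8  -- padding (3B)
8..16  stride  (8B, 8-aligned)
16..24  format  (8B, 8-aligned)
24..26  mip_level  (2B, 2-aligned)
26..27  channels  (1B, 1-aligned)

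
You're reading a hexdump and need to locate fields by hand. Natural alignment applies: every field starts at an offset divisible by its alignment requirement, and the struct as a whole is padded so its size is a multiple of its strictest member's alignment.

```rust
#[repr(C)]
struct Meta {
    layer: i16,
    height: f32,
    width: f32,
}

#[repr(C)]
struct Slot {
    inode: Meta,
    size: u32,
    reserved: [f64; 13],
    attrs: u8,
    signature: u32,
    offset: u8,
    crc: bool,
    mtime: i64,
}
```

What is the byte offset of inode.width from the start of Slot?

8

Meta: 0..2  layer  (2B, 2-aligned); 2..4  -- padding (2B); 4..8  height  (4B, 4-aligned); 8..12  width  (4B, 4-aligned); sizeof = 12, alignof = 4
0..12  inode  (12B, 4-aligned)
within Meta: width at 8
0 + 8 = 8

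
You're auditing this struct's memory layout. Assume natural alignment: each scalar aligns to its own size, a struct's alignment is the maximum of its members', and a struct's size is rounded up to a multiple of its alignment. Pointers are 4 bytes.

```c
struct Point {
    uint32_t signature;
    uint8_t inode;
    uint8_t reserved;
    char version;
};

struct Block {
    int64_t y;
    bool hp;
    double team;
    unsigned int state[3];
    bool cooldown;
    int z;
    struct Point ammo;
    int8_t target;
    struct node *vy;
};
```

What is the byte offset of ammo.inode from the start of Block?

48

Point: @0: signature [4B, align 4] → 4; @4: inode [1B, align 1] → 5; @5: reserved [1B, align 1] → 6; @6: version [1B, align 1] → 7; +1 tail pad (align 4); size 8, align 4
@0: y [8B, align 8] → 8
@8: hp [1B, align 1] → 9
+7 pad (align 8)
@16: team [8B, align 8] → 24
@24: state [12B, align 4] → 36
@36: cooldown [1B, align 1] → 37
+3 pad (align 4)
@40: z [4B, align 4] → 44
@44: ammo [8B, align 4] → 52
within Point: inode at 4
44 + 4 = 48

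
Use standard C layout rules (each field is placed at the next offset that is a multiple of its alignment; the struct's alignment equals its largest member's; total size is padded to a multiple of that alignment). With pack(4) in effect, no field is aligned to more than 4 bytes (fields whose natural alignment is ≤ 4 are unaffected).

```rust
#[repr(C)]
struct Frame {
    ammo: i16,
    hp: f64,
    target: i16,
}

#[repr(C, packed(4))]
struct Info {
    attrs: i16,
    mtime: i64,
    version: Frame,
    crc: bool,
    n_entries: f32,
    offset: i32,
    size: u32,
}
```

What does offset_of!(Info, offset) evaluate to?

Frame: ammo at 0 (size 2, align 2) → ends 2; pad 6 to align 8 for hp; hp at 8 (size 8, align 8) → ends 16; target at 16 (size 2, align 2) → ends 18; tail pad 6 to reach multiple of 8; total 24 bytes, alignment 8
attrs at 0 (size 2, align 2) → ends 2
pad 2 to align 4 for mtime
mtime at 4 (size 8, align 4) → ends 12
version at 12 (size 24, align 4) → ends 36
crc at 36 (size 1, align 1) → ends 37
pad 3 to align 4 for n_entries
n_entries at 40 (size 4, align 4) → ends 44
offset at 44 (size 4, align 4) → ends 48

44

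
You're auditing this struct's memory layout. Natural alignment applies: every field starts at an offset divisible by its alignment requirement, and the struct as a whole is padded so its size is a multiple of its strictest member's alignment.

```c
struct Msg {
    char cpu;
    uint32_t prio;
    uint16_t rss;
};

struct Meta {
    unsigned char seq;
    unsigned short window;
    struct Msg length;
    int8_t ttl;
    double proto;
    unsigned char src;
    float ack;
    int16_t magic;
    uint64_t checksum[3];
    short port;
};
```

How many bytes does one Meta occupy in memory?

Msg: cpu at 0 (size 1, align 1) → ends 1; pad 3 to align 4 for prio; prio at 4 (size 4, align 4) → ends 8; rss at 8 (size 2, align 2) → ends 10; tail pad 2 to reach multiple of 4; total 12 bytes, alignment 4
seq at 0 (size 1, align 1) → ends 1
pad 1 to align 2 for window
window at 2 (size 2, align 2) → ends 4
length at 4 (size 12, align 4) → ends 16
ttl at 16 (size 1, align 1) → ends 17
pad 7 to align 8 for proto
proto at 24 (size 8, align 8) → ends 32
src at 32 (size 1, align 1) → ends 33
pad 3 to align 4 for ack
ack at 36 (size 4, align 4) → ends 40
magic at 40 (size 2, align 2) → ends 42
pad 6 to align 8 for checksum
checksum at 48 (size 24, align 8) → ends 72
port at 72 (size 2, align 2) → ends 74
tail pad 6 to reach multiple of 8
total 80 bytes, alignment 8

80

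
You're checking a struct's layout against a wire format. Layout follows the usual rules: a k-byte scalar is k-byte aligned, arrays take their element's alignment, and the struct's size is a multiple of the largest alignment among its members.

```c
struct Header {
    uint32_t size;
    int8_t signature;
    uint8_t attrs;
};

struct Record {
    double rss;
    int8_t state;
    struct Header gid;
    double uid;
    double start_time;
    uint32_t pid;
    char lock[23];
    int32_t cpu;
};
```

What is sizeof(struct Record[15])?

1080

Header: 0..4  size  (4B, 4-aligned); 4..5  signature  (1B, 1-aligned); 5..6  attrs  (1B, 1-aligned); 6..8  -- tail padding (2B); sizeof = 8, alignof = 4
0..8  rss  (8B, 8-aligned)
8..9  state  (1B, 1-aligned)
9..12  -- padding (3B)
12..20  gid  (8B, 4-aligned)
20..24  -- padding (4B)
24..32  uid  (8B, 8-aligned)
32..40  start_time  (8B, 8-aligned)
40..44  pid  (4B, 4-aligned)
44..67  lock  (23B, 1-aligned)
67..68  -- padding (1B)
68..72  cpu  (4B, 4-aligned)
sizeof = 72, alignof = 8
array of 15: 15 × 72 = 1080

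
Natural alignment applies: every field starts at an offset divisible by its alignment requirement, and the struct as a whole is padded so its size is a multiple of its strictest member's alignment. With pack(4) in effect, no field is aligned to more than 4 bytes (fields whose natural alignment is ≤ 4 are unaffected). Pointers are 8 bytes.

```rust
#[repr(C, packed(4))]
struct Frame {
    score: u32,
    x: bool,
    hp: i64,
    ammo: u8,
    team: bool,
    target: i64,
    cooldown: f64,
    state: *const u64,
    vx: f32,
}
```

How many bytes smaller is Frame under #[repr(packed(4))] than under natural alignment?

natural layout:
  score at 0 (size 4, align 4) → ends 4
  x at 4 (size 1, align 1) → ends 5
  pad 3 to align 8 for hp
  hp at 8 (size 8, align 8) → ends 16
  ammo at 16 (size 1, align 1) → ends 17
  team at 17 (size 1, align 1) → ends 18
  pad 6 to align 8 for target
  target at 24 (size 8, align 8) → ends 32
  cooldown at 32 (size 8, align 8) → ends 40
  state at 40 (size 8, align 8) → ends 48
  vx at 48 (size 4, align 4) → ends 52
  tail pad 4 to reach multiple of 8
  total 56 bytes, alignment 8
packed(4) layout:
  score at 0 (size 4, align 4) → ends 4
  x at 4 (size 1, align 1) → ends 5
  pad 3 to align 4 for hp
  hp at 8 (size 8, align 4) → ends 16
  ammo at 16 (size 1, align 1) → ends 17
  team at 17 (size 1, align 1) → ends 18
  pad 2 to align 4 for target
  target at 20 (size 8, align 4) → ends 28
  cooldown at 28 (size 8, align 4) → ends 36
  state at 36 (size 8, align 4) → ends 44
  vx at 44 (size 4, align 4) → ends 48
  total 48 bytes, alignment 4
56 − 48 = 8

8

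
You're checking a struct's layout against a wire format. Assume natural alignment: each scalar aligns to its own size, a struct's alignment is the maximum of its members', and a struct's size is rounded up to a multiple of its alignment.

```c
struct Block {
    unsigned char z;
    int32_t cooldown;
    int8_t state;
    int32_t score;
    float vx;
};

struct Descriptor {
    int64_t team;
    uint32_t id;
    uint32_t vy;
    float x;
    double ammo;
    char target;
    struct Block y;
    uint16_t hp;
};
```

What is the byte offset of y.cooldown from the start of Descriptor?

Block: z at 0 (size 1, align 1) → ends 1; pad 3 to align 4 for cooldown; cooldown at 4 (size 4, align 4) → ends 8; state at 8 (size 1, align 1) → ends 9; pad 3 to align 4 for score; score at 12 (size 4, align 4) → ends 16; vx at 16 (size 4, align 4) → ends 20; total 20 bytes, alignment 4
team at 0 (size 8, align 8) → ends 8
id at 8 (size 4, align 4) → ends 12
vy at 12 (size 4, align 4) → ends 16
x at 16 (size 4, align 4) → ends 20
pad 4 to align 8 for ammo
ammo at 24 (size 8, align 8) → ends 32
target at 32 (size 1, align 1) → ends 33
pad 3 to align 4 for y
y at 36 (size 20, align 4) → ends 56
within Block: cooldown at 4
36 + 4 = 40

40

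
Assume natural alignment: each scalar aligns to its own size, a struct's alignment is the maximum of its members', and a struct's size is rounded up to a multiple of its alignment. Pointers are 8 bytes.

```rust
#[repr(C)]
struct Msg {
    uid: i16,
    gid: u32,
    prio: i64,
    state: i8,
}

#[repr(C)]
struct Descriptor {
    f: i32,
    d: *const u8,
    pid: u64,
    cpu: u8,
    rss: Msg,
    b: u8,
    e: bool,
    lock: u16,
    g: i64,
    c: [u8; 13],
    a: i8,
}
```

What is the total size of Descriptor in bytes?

Msg: @0: uid [2B, align 2] → 2; +2 pad (align 4); @4: gid [4B, align 4] → 8; @8: prio [8B, align 8] → 16; @16: state [1B, align 1] → 17; +7 tail pad (align 8); size 24, align 8
@0: f [4B, align 4] → 4
+4 pad (align 8)
@8: d [8B, align 8] → 16
@16: pid [8B, align 8] → 24
@24: cpu [1B, align 1] → 25
+7 pad (align 8)
@32: rss [24B, align 8] → 56
@56: b [1B, align 1] → 57
@57: e [1B, align 1] → 58
@58: lock [2B, align 2] → 60
+4 pad (align 8)
@64: g [8B, align 8] → 72
@72: c [13B, align 1] → 85
@85: a [1B, align 1] → 86
+2 tail pad (align 8)
size 88, align 8

88 bytes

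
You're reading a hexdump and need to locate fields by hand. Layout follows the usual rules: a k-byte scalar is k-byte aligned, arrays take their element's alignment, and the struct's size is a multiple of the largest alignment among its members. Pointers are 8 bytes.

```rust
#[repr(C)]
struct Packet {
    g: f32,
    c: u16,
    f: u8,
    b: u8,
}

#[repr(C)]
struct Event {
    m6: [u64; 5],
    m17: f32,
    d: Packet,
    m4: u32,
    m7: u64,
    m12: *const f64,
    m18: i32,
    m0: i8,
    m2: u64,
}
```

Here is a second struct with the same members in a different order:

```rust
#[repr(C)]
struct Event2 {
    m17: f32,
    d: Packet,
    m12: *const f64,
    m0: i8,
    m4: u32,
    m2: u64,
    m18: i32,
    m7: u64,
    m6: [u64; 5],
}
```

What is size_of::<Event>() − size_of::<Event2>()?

Packet: 0..4  g  (4B, 4-aligned); 4..6  c  (2B, 2-aligned); 6..7  f  (1B, 1-aligned); 7..8  b  (1B, 1-aligned); sizeof = 8, alignof = 4
0..40  m6  (40B, 8-aligned)
40..44  m17  (4B, 4-aligned)
44..52  d  (8B, 4-aligned)
52..56  m4  (4B, 4-aligned)
56..64  m7  (8B, 8-aligned)
64..72  m12  (8B, 8-aligned)
72..76  m18  (4B, 4-aligned)
76..77  m0  (1B, 1-aligned)
77..80  -- padding (3B)
80..88  m2  (8B, 8-aligned)
sizeof = 88, alignof = 8
— Event2 —
0..4  m17  (4B, 4-aligned)
4..12  d  (8B, 4-aligned)
12..16  -- padding (4B)
16..24  m12  (8B, 8-aligned)
24..25  m0  (1B, 1-aligned)
25..28  -- padding (3B)
28..32  m4  (4B, 4-aligned)
32..40  m2  (8B, 8-aligned)
40..44  m18  (4B, 4-aligned)
44..48  -- padding (4B)
48..56  m7  (8B, 8-aligned)
56..96  m6  (40B, 8-aligned)
sizeof = 96, alignof = 8
88 − 96 = -8

-8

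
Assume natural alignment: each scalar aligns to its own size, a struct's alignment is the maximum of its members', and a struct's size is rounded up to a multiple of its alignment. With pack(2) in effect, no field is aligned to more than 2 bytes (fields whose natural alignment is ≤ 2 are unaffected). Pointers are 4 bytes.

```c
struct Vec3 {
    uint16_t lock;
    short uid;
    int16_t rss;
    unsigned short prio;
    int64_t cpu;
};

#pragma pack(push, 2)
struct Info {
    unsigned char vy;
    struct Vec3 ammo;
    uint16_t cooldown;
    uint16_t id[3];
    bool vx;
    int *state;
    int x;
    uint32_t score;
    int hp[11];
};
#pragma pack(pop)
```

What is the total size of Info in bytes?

84

Vec3: lock at 0 (size 2, align 2) → ends 2; uid at 2 (size 2, align 2) → ends 4; rss at 4 (size 2, align 2) → ends 6; prio at 6 (size 2, align 2) → ends 8; cpu at 8 (size 8, align 8) → ends 16; total 16 bytes, alignment 8
vy at 0 (size 1, align 1) → ends 1
pad 1 to align 2 for ammo
ammo at 2 (size 16, align 2) → ends 18
cooldown at 18 (size 2, align 2) → ends 20
id at 20 (size 6, align 2) → ends 26
vx at 26 (size 1, align 1) → ends 27
pad 1 to align 2 for state
state at 28 (size 4, align 2) → ends 32
x at 32 (size 4, align 2) → ends 36
score at 36 (size 4, align 2) → ends 40
hp at 40 (size 44, align 2) → ends 84
total 84 bytes, alignment 2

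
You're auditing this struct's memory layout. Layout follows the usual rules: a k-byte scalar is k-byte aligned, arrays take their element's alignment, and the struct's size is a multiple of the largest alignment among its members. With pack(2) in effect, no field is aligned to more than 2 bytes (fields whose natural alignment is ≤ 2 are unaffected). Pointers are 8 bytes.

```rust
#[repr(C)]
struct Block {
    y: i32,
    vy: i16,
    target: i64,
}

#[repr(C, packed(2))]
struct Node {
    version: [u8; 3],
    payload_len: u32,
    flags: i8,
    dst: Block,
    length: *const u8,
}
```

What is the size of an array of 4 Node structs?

Block: y at 0 (size 4, align 4) → ends 4; vy at 4 (size 2, align 2) → ends 6; pad 2 to align 8 for target; target at 8 (size 8, align 8) → ends 16; total 16 bytes, alignment 8
version at 0 (size 3, align 1) → ends 3
pad 1 to align 2 for payload_len
payload_len at 4 (size 4, align 2) → ends 8
flags at 8 (size 1, align 1) → ends 9
pad 1 to align 2 for dst
dst at 10 (size 16, align 2) → ends 26
length at 26 (size 8, align 2) → ends 34
total 34 bytes, alignment 2
array of 4: 4 × 34 = 136

136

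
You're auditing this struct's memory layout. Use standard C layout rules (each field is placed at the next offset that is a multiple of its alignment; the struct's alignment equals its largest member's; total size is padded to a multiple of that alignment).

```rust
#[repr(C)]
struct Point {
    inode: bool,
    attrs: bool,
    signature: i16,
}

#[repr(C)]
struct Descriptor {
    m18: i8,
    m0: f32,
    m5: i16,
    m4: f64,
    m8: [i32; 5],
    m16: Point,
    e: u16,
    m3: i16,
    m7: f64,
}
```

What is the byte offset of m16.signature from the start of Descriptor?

Point: @0: inode [1B, align 1] → 1; @1: attrs [1B, align 1] → 2; @2: signature [2B, align 2] → 4; size 4, align 2
@0: m18 [1B, align 1] → 1
+3 pad (align 4)
@4: m0 [4B, align 4] → 8
@8: m5 [2B, align 2] → 10
+6 pad (align 8)
@16: m4 [8B, align 8] → 24
@24: m8 [20B, align 4] → 44
@44: m16 [4B, align 2] → 48
within Point: signature at 2
44 + 2 = 46

46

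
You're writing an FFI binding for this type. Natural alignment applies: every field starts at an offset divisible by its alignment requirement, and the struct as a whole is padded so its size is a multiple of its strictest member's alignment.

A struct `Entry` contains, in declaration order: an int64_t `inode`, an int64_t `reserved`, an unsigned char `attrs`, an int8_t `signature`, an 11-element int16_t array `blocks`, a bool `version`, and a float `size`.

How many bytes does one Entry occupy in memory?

inode at 0 (size 8, align 8) → ends 8
reserved at 8 (size 8, align 8) → ends 16
attrs at 16 (size 1, align 1) → ends 17
signature at 17 (size 1, align 1) → ends 18
blocks at 18 (size 22, align 2) → ends 40
version at 40 (size 1, align 1) → ends 41
pad 3 to align 4 for size
size at 44 (size 4, align 4) → ends 48
total 48 bytes, alignment 8

48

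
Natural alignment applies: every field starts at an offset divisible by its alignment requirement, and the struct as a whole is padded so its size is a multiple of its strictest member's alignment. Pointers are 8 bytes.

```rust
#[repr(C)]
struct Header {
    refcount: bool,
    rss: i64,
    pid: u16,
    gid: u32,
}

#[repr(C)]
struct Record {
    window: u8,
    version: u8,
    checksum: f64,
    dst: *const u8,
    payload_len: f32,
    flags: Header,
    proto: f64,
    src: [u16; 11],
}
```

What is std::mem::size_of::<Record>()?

Header: refcount at 0 (size 1, align 1) → ends 1; pad 7 to align 8 for rss; rss at 8 (size 8, align 8) → ends 16; pid at 16 (size 2, align 2) → ends 18; pad 2 to align 4 for gid; gid at 20 (size 4, align 4) → ends 24; total 24 bytes, alignment 8
window at 0 (size 1, align 1) → ends 1
version at 1 (size 1, align 1) → ends 2
pad 6 to align 8 for checksum
checksum at 8 (size 8, align 8) → ends 16
dst at 16 (size 8, align 8) → ends 24
payload_len at 24 (size 4, align 4) → ends 28
pad 4 to align 8 for flags
flags at 32 (size 24, align 8) → ends 56
proto at 56 (size 8, align 8) → ends 64
src at 64 (size 22, align 2) → ends 86
tail pad 2 to reach multiple of 8
total 88 bytes, alignment 8

88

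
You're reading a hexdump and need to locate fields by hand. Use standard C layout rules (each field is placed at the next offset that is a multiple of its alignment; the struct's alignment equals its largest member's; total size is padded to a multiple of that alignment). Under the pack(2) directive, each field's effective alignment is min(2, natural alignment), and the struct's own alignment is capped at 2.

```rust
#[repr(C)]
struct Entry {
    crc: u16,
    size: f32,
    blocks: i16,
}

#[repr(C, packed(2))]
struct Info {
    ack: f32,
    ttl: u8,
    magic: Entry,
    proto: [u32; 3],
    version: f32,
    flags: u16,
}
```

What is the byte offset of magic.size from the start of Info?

Entry: 0..2  crc  (2B, 2-aligned); 2..4  -- padding (2B); 4..8  size  (4B, 4-aligned); 8..10  blocks  (2B, 2-aligned); 10..12  -- tail padding (2B); sizeof = 12, alignof = 4
0..4  ack  (4B, 2-aligned)
4..5  ttl  (1B, 1-aligned)
5..6  -- padding (1B)
6..18  magic  (12B, 2-aligned)
within Entry: size at 4
6 + 4 = 10

10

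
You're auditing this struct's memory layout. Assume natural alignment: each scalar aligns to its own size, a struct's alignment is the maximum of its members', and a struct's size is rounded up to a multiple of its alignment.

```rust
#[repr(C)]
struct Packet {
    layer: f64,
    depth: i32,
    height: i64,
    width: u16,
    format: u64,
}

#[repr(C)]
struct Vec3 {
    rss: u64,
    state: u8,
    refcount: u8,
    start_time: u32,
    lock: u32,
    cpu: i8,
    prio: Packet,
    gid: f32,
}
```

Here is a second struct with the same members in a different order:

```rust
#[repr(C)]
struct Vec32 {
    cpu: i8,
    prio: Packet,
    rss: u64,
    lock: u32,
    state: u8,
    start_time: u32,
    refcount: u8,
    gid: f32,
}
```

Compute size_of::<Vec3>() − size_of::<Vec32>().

-8

Packet: layer at 0 (size 8, align 8) → ends 8; depth at 8 (size 4, align 4) → ends 12; pad 4 to align 8 for height; height at 16 (size 8, align 8) → ends 24; width at 24 (size 2, align 2) → ends 26; pad 6 to align 8 for format; format at 32 (size 8, align 8) → ends 40; total 40 bytes, alignment 8
rss at 0 (size 8, align 8) → ends 8
state at 8 (size 1, align 1) → ends 9
refcount at 9 (size 1, align 1) → ends 10
pad 2 to align 4 for start_time
start_time at 12 (size 4, align 4) → ends 16
lock at 16 (size 4, align 4) → ends 20
cpu at 20 (size 1, align 1) → ends 21
pad 3 to align 8 for prio
prio at 24 (size 40, align 8) → ends 64
gid at 64 (size 4, align 4) → ends 68
tail pad 4 to reach multiple of 8
total 72 bytes, alignment 8
— Vec32 —
cpu at 0 (size 1, align 1) → ends 1
pad 7 to align 8 for prio
prio at 8 (size 40, align 8) → ends 48
rss at 48 (size 8, align 8) → ends 56
lock at 56 (size 4, align 4) → ends 60
state at 60 (size 1, align 1) → ends 61
pad 3 to align 4 for start_time
start_time at 64 (size 4, align 4) → ends 68
refcount at 68 (size 1, align 1) → ends 69
pad 3 to align 4 for gid
gid at 72 (size 4, align 4) → ends 76
tail pad 4 to reach multiple of 8
total 80 bytes, alignment 8
72 − 80 = -8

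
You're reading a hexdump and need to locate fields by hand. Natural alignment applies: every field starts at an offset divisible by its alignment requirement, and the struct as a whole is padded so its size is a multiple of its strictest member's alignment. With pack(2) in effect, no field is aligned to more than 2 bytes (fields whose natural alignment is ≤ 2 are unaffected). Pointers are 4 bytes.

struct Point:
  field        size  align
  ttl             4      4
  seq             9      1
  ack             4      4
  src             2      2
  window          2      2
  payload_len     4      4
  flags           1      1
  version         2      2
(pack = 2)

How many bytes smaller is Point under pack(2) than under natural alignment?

natural layout:
  0..4  ttl  (4B, 4-aligned)
  4..13  seq  (9B, 1-aligned)
  13..16  -- padding (3B)
  16..20  ack  (4B, 4-aligned)
  20..22  src  (2B, 2-aligned)
  22..24  window  (2B, 2-aligned)
  24..28  payload_len  (4B, 4-aligned)
  28..29  flags  (1B, 1-aligned)
  29..30  -- padding (1B)
  30..32  version  (2B, 2-aligned)
  sizeof = 32, alignof = 4
packed(2) layout:
  0..4  ttl  (4B, 2-aligned)
  4..13  seq  (9B, 1-aligned)
  13..14  -- padding (1B)
  14..18  ack  (4B, 2-aligned)
  18..20  src  (2B, 2-aligned)
  20..22  window  (2B, 2-aligned)
  22..26  payload_len  (4B, 2-aligned)
  26..27  flags  (1B, 1-aligned)
  27..28  -- padding (1B)
  28..30  version  (2B, 2-aligned)
  sizeof = 30, alignof = 2
32 − 30 = 2

2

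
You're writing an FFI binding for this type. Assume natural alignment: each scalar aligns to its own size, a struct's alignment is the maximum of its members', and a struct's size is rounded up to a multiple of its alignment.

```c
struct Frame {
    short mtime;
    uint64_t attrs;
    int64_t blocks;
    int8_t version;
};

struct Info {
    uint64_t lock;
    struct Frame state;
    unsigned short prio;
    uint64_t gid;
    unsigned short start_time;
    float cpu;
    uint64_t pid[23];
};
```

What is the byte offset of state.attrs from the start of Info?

16

Frame: mtime at 0 (size 2, align 2) → ends 2; pad 6 to align 8 for attrs; attrs at 8 (size 8, align 8) → ends 16; blocks at 16 (size 8, align 8) → ends 24; version at 24 (size 1, align 1) → ends 25; tail pad 7 to reach multiple of 8; total 32 bytes, alignment 8
lock at 0 (size 8, align 8) → ends 8
state at 8 (size 32, align 8) → ends 40
within Frame: attrs at 8
8 + 8 = 16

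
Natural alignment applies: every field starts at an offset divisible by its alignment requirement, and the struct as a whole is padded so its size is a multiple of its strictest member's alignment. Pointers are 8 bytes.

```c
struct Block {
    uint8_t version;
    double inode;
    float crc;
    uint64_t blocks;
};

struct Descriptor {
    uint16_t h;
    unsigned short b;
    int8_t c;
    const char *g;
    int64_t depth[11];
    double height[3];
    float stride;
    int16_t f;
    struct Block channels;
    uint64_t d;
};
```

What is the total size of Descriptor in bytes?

176

Block: @0: version [1B, align 1] → 1; +7 pad (align 8); @8: inode [8B, align 8] → 16; @16: crc [4B, align 4] → 20; +4 pad (align 8); @24: blocks [8B, align 8] → 32; size 32, align 8
@0: h [2B, align 2] → 2
@2: b [2B, align 2] → 4
@4: c [1B, align 1] → 5
+3 pad (align 8)
@8: g [8B, align 8] → 16
@16: depth [88B, align 8] → 104
@104: height [24B, align 8] → 128
@128: stride [4B, align 4] → 132
@132: f [2B, align 2] → 134
+2 pad (align 8)
@136: channels [32B, align 8] → 168
@168: d [8B, align 8] → 176
size 176, align 8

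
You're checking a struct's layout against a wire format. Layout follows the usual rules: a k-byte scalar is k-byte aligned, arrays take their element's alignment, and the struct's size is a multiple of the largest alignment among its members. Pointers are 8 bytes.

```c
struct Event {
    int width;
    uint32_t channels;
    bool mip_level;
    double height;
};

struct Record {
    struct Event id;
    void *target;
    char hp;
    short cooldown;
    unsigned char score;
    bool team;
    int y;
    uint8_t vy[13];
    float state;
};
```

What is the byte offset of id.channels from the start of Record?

4

Event: @0: width [4B, align 4] → 4; @4: channels [4B, align 4] → 8; @8: mip_level [1B, align 1] → 9; +7 pad (align 8); @16: height [8B, align 8] → 24; size 24, align 8
@0: id [24B, align 8] → 24
within Event: channels at 4
0 + 4 = 4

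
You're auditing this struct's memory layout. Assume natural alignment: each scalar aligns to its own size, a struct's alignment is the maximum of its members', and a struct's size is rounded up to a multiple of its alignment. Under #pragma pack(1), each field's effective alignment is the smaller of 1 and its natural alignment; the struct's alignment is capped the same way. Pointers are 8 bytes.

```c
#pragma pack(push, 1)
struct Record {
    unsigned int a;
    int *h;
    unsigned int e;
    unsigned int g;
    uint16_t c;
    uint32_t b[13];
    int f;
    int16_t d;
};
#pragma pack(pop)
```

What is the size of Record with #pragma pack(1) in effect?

@0: a [4B, align 1] → 4
@4: h [8B, align 1] → 12
@12: e [4B, align 1] → 16
@16: g [4B, align 1] → 20
@20: c [2B, align 1] → 22
@22: b [52B, align 1] → 74
@74: f [4B, align 1] → 78
@78: d [2B, align 1] → 80
size 80, align 1

80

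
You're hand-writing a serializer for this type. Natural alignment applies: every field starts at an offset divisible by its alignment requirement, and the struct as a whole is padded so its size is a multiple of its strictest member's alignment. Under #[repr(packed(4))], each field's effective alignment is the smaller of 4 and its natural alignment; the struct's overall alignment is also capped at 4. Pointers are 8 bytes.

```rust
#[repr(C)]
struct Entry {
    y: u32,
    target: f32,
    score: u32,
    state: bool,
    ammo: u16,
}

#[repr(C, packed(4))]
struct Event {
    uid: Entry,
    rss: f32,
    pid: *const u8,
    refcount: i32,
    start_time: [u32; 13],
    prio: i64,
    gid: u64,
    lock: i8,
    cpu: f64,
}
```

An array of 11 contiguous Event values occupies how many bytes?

1232

Entry: @0: y [4B, align 4] → 4; @4: target [4B, align 4] → 8; @8: score [4B, align 4] → 12; @12: state [1B, align 1] → 13; +1 pad (align 2); @14: ammo [2B, align 2] → 16; size 16, align 4
@0: uid [16B, align 4] → 16
@16: rss [4B, align 4] → 20
@20: pid [8B, align 4] → 28
@28: refcount [4B, align 4] → 32
@32: start_time [52B, align 4] → 84
@84: prio [8B, align 4] → 92
@92: gid [8B, align 4] → 100
@100: lock [1B, align 1] → 101
+3 pad (align 4)
@104: cpu [8B, align 4] → 112
size 112, align 4
array of 11: 11 × 112 = 1232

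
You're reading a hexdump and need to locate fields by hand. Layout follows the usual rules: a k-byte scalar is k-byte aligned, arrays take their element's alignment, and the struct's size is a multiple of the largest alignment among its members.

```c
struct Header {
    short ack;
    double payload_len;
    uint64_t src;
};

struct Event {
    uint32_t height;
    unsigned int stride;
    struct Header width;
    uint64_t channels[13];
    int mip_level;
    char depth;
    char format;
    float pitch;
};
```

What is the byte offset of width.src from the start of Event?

Header: 0..2  ack  (2B, 2-aligned); 2..8  -- padding (6B); 8..16  payload_len  (8B, 8-aligned); 16..24  src  (8B, 8-aligned); sizeof = 24, alignof = 8
0..4  height  (4B, 4-aligned)
4..8  stride  (4B, 4-aligned)
8..32  width  (24B, 8-aligned)
within Header: src at 16
8 + 16 = 24

24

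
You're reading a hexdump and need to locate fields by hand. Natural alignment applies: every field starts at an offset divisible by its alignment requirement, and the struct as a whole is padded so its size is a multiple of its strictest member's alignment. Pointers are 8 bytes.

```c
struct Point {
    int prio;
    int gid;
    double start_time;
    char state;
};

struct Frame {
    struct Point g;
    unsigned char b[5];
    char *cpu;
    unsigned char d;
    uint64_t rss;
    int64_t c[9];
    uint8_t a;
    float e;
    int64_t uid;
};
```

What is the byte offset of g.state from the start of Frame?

Point: prio at 0 (size 4, align 4) → ends 4; gid at 4 (size 4, align 4) → ends 8; start_time at 8 (size 8, align 8) → ends 16; state at 16 (size 1, align 1) → ends 17; tail pad 7 to reach multiple of 8; total 24 bytes, alignment 8
g at 0 (size 24, align 8) → ends 24
within Point: state at 16
0 + 16 = 16

16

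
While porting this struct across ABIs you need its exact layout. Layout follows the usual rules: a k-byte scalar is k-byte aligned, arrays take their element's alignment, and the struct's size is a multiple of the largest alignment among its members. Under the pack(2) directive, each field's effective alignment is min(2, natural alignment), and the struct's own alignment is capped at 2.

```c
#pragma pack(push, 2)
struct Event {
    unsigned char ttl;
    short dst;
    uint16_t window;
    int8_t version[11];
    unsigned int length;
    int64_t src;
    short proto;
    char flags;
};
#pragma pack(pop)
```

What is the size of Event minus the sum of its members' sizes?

3

@0: ttl [1B, align 1] → 1
+1 pad (align 2)
@2: dst [2B, align 2] → 4
@4: window [2B, align 2] → 6
@6: version [11B, align 1] → 17
+1 pad (align 2)
@18: length [4B, align 2] → 22
@22: src [8B, align 2] → 30
@30: proto [2B, align 2] → 32
@32: flags [1B, align 1] → 33
+1 tail pad (align 2)
size 34, align 2
data bytes 31, size 34 → padding 3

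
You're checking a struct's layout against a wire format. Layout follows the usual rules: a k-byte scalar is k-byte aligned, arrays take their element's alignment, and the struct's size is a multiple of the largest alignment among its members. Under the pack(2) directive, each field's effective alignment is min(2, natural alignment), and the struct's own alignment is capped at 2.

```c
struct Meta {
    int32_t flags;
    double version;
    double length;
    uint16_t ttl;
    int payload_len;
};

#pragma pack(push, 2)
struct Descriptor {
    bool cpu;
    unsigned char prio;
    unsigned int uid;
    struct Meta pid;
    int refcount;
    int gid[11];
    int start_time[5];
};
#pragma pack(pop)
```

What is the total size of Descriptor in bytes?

106

Meta: 0..4  flags  (4B, 4-aligned); 4..8  -- padding (4B); 8..16  version  (8B, 8-aligned); 16..24  length  (8B, 8-aligned); 24..26  ttl  (2B, 2-aligned); 26..28  -- padding (2B); 28..32  payload_len  (4B, 4-aligned); sizeof = 32, alignof = 8
0..1  cpu  (1B, 1-aligned)
1..2  prio  (1B, 1-aligned)
2..6  uid  (4B, 2-aligned)
6..38  pid  (32B, 2-aligned)
38..42  refcount  (4B, 2-aligned)
42..86  gid  (44B, 2-aligned)
86..106  start_time  (20B, 2-aligned)
sizeof = 106, alignof = 2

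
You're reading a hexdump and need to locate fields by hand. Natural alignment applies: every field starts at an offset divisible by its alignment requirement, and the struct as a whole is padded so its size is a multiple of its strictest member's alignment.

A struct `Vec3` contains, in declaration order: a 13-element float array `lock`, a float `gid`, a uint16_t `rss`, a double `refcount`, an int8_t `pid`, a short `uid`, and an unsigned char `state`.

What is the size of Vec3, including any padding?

80

@0: lock [52B, align 4] → 52
@52: gid [4B, align 4] → 56
@56: rss [2B, align 2] → 58
+6 pad (align 8)
@64: refcount [8B, align 8] → 72
@72: pid [1B, align 1] → 73
+1 pad (align 2)
@74: uid [2B, align 2] → 76
@76: state [1B, align 1] → 77
+3 tail pad (align 8)
size 80, align 8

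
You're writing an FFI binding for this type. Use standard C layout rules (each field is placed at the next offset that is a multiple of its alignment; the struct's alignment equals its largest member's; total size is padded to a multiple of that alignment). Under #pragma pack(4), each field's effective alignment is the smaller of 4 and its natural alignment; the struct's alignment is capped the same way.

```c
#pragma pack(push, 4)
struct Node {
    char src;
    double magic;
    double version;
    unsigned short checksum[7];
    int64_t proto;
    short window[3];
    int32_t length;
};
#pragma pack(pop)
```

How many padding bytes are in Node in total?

src at 0 (size 1, align 1) → ends 1
pad 3 to align 4 for magic
magic at 4 (size 8, align 4) → ends 12
version at 12 (size 8, align 4) → ends 20
checksum at 20 (size 14, align 2) → ends 34
pad 2 to align 4 for proto
proto at 36 (size 8, align 4) → ends 44
window at 44 (size 6, align 2) → ends 50
pad 2 to align 4 for length
length at 52 (size 4, align 4) → ends 56
total 56 bytes, alignment 4
data bytes 49, size 56 → padding 7

7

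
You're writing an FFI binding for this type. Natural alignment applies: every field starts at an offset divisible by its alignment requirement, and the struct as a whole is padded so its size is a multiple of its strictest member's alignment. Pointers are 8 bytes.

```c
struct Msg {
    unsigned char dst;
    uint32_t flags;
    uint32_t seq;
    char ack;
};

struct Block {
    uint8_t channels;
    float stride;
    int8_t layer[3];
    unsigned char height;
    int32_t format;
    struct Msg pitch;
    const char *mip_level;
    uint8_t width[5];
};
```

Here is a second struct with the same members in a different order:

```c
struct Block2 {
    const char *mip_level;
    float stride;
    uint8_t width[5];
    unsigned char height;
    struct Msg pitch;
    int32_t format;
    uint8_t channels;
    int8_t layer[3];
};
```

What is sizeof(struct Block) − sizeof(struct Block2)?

0

Msg: 0..1  dst  (1B, 1-aligned); 1..4  -- padding (3B); 4..8  flags  (4B, 4-aligned); 8..12  seq  (4B, 4-aligned); 12..13  ack  (1B, 1-aligned); 13..16  -- tail padding (3B); sizeof = 16, alignof = 4
0..1  channels  (1B, 1-aligned)
1..4  -- padding (3B)
4..8  stride  (4B, 4-aligned)
8..11  layer  (3B, 1-aligned)
11..12  height  (1B, 1-aligned)
12..16  format  (4B, 4-aligned)
16..32  pitch  (16B, 4-aligned)
32..40  mip_level  (8B, 8-aligned)
40..45  width  (5B, 1-aligned)
45..48  -- tail padding (3B)
sizeof = 48, alignof = 8
— Block2 —
0..8  mip_level  (8B, 8-aligned)
8..12  stride  (4B, 4-aligned)
12..17  width  (5B, 1-aligned)
17..18  height  (1B, 1-aligned)
18..20  -- padding (2B)
20..36  pitch  (16B, 4-aligned)
36..40  format  (4B, 4-aligned)
40..41  channels  (1B, 1-aligned)
41..44  layer  (3B, 1-aligned)
44..48  -- tail padding (4B)
sizeof = 48, alignof = 8
48 − 48 = 0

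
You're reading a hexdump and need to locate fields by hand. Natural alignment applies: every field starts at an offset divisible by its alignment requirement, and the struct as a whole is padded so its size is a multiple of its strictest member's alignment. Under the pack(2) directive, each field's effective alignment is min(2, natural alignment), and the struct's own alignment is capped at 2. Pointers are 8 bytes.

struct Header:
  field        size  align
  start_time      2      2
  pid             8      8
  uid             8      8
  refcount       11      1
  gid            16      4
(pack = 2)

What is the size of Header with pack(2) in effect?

@0: start_time [2B, align 2] → 2
@2: pid [8B, align 2] → 10
@10: uid [8B, align 2] → 18
@18: refcount [11B, align 1] → 29
+1 pad (align 2)
@30: gid [16B, align 2] → 46
size 46, align 2

46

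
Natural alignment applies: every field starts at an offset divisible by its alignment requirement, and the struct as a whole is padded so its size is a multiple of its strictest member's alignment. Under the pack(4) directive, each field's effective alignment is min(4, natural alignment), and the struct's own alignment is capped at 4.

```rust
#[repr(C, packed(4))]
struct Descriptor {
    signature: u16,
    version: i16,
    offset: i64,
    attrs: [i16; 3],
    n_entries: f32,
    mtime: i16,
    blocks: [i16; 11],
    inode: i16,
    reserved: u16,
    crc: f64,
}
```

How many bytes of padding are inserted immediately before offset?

0

0..2  signature  (2B, 2-aligned)
2..4  version  (2B, 2-aligned)
4..12  offset  (8B, 4-aligned)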